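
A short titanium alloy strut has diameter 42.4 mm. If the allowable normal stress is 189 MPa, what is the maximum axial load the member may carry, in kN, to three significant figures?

267 kN

A = 1412 mm².
P_max = σ_allow · A = 189 · 1412 = 266900 N = 266.9 kN.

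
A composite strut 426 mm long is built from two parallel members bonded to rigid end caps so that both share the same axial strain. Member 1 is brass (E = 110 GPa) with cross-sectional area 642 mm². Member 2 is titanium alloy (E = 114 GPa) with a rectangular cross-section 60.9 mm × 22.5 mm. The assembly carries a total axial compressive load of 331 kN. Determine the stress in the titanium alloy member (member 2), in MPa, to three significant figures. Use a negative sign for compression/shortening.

-166 MPa

A_2 = 1370 mm².
Equal strain + equilibrium ⇒ each member carries load in proportion to AE: A₁E₁ = 70620000 N, A₂E₂ = 156200000 N, ΣAE = 226800000 N.
σ₂ = P·E₂/ΣAE = -331000·114000/226800000 = -166.4 MPa.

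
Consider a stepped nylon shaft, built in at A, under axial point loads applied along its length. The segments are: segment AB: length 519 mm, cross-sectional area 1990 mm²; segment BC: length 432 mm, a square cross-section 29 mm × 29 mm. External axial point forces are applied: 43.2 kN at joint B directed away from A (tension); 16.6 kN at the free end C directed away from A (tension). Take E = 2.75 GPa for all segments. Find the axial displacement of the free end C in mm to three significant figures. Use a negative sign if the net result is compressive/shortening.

8.77 mm

Internal axial forces (sectioning from the free end, tension +): N_BC = 16.6 kN, N_AB = 59.8 kN.
A_BC = 841 mm².
δ_AB = 59800·519/(1990·2750) = 5.671 mm
δ_BC = 16600·432/(841·2750) = 3.101 mm
δ = Σδ_i = 8.772 mm.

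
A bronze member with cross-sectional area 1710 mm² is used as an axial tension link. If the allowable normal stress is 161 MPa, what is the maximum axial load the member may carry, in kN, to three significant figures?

275 kN

P_max = σ_allow · A = 161 · 1710 = 275300 N = 275.3 kN.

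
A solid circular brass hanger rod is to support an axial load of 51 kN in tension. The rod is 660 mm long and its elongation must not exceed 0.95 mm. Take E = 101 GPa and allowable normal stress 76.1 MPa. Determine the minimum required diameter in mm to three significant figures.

29.2 mm

Required area A ≥ P/σ_allow = 51000/76.1 = 670.2 mm².
For a solid circular section, d ≥ √(4A/π) = 29.21 mm.
Elongation limit: A ≥ PL/(Eδ_allow) = 51000·660/(101000·0.95) = 350.8 mm² ⇒ d ≥ 21.13 mm.
The stress limit governs.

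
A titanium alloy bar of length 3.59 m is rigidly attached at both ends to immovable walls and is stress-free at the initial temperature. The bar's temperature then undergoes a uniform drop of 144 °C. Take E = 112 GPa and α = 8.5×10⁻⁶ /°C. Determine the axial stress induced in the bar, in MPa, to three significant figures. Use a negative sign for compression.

Free thermal expansion αLΔT = 8.5e-6 · 3590 · -144 = -4.394 mm.
The walls impose strain ε = −(-4.394)/3590 = 1.2240e-03; σ = Eε = 112000 · 1.2240e-03 = 137.1 MPa.

137 MPa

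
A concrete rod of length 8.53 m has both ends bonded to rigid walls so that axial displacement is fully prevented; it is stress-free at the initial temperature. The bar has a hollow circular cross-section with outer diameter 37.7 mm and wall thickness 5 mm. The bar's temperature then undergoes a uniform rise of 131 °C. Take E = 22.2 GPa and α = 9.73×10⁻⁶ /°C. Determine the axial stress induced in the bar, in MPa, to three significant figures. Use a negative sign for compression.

-28.3 MPa

Free thermal expansion αLΔT = 9.73e-6 · 8530 · 131 = 10.87 mm.
The walls impose strain ε = −(10.87)/8530 = -1.2746e-03; σ = Eε = 22200 · -1.2746e-03 = -28.3 MPa.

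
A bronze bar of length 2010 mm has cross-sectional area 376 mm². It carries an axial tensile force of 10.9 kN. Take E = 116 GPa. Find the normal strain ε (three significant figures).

σ = N/A = 28.99 MPa; ε = σ/E = 28.99/116000 = 2.499e-04.

2.50e-04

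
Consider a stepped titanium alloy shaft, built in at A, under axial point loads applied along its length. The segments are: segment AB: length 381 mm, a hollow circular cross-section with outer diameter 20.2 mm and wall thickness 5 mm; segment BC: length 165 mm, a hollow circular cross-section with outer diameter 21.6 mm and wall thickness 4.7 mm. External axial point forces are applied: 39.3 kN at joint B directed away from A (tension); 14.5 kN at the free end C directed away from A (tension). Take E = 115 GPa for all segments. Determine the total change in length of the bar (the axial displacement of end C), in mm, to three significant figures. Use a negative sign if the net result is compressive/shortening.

0.830 mm

Internal axial forces (sectioning from the free end, tension +): N_BC = 14.5 kN, N_AB = 53.8 kN.
A_AB = 238.8 mm².
A_BC = 249.5 mm².
δ_AB = 53800·381/(238.8·115000) = 0.7465 mm
δ_BC = 14500·165/(249.5·115000) = 0.08337 mm
δ = Σδ_i = 0.8299 mm.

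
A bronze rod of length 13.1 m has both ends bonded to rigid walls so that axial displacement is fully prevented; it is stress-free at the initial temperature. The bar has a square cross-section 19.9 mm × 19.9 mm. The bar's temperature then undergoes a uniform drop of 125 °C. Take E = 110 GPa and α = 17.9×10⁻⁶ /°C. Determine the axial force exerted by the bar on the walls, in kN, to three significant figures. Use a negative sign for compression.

97.5 kN

Free thermal expansion αLΔT = 17.9e-6 · 13100 · -125 = -29.31 mm.
The walls impose strain ε = −(-29.31)/13100 = 2.2375e-03; σ = Eε = 110000 · 2.2375e-03 = 246.1 MPa.
Wall reaction R = σ·A = 246.1·396 = 97470 N = 97.47 kN.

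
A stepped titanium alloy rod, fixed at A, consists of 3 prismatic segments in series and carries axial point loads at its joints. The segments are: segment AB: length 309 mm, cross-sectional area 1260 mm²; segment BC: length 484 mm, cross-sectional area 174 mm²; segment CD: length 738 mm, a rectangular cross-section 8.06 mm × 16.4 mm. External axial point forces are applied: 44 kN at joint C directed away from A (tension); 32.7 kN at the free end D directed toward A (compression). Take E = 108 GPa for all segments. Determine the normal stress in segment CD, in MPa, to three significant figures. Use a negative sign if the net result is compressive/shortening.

-247 MPa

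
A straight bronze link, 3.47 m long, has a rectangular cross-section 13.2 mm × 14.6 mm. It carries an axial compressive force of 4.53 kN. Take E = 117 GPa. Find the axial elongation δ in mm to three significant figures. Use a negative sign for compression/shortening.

A = 192.7 mm².
δ_mech = NL/(AE) = -4530·3470/(192.7·117000) = -0.6971 mm.

-0.697 mm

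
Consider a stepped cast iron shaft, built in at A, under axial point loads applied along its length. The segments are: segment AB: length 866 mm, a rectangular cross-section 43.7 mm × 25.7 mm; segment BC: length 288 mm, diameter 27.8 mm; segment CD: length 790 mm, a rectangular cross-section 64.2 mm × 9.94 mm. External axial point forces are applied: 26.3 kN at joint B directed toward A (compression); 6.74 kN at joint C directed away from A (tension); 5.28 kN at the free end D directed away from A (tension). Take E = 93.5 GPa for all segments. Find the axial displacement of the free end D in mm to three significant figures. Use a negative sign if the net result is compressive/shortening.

Internal axial forces (sectioning from the free end, tension +): N_CD = 5.28 kN, N_BC = 12.02 kN, N_AB = -14.28 kN.
A_AB = 1123 mm².
A_BC = 607 mm².
A_CD = 638.1 mm².
δ_AB = -14280·866/(1123·93500) = -0.1178 mm
δ_BC = 12020·288/(607·93500) = 0.061 mm
δ_CD = 5280·790/(638.1·93500) = 0.06991 mm
δ = Σδ_i = 0.01314 mm.

0.0131 mm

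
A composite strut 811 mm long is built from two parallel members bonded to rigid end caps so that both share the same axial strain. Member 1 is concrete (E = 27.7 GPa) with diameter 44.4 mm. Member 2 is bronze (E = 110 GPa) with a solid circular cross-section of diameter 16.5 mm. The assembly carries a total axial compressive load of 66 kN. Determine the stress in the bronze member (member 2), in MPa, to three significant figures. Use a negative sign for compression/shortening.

-109 MPa

A_1 = 1548 mm².
A_2 = 213.8 mm².
Equal strain + equilibrium ⇒ each member carries load in proportion to AE: A₁E₁ = 42890000 N, A₂E₂ = 23520000 N, ΣAE = 66410000 N.
σ₂ = P·E₂/ΣAE = -66000·110000/66410000 = -109.3 MPa.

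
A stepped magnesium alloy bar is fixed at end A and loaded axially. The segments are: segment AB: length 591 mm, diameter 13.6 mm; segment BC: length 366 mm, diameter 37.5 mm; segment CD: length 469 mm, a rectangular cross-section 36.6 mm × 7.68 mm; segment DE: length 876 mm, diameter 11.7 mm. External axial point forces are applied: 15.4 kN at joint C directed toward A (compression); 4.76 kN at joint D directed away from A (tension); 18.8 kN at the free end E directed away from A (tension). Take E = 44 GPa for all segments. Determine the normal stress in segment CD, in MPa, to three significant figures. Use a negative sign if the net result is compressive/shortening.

83.8 MPa

Internal axial forces (sectioning from the free end, tension +): N_DE = 18.8 kN, N_CD = 23.56 kN, N_BC = 8.16 kN, N_AB = 8.16 kN.
A_CD = 281.1 mm².
σ_CD = N_CD/A_CD = 23560/281.1 = 83.82 MPa.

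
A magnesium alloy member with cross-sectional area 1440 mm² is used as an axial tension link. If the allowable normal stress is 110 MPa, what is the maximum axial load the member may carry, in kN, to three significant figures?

P_max = σ_allow · A = 110 · 1440 = 158400 N = 158.4 kN.

158 kN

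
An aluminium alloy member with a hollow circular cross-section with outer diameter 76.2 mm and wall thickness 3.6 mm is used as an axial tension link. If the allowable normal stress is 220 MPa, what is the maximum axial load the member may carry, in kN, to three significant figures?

A = 821.1 mm².
P_max = σ_allow · A = 220 · 821.1 = 180600 N = 180.6 kN.

181 kN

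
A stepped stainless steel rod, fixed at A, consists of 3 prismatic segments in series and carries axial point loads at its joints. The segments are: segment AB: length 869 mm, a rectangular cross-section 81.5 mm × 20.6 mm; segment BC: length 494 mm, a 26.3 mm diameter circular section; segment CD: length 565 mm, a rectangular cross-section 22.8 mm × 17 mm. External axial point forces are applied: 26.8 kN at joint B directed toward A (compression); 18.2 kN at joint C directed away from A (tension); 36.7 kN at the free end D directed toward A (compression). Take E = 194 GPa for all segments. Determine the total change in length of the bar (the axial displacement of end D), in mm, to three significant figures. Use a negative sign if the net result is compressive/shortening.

Internal axial forces (sectioning from the free end, tension +): N_CD = -36.7 kN, N_BC = -18.5 kN, N_AB = -45.3 kN.
A_AB = 1679 mm².
A_BC = 543.3 mm².
A_CD = 387.6 mm².
δ_AB = -45300·869/(1679·194000) = -0.1209 mm
δ_BC = -18500·494/(543.3·194000) = -0.08672 mm
δ_CD = -36700·565/(387.6·194000) = -0.2758 mm
δ = Σδ_i = -0.4833 mm.

-0.483 mm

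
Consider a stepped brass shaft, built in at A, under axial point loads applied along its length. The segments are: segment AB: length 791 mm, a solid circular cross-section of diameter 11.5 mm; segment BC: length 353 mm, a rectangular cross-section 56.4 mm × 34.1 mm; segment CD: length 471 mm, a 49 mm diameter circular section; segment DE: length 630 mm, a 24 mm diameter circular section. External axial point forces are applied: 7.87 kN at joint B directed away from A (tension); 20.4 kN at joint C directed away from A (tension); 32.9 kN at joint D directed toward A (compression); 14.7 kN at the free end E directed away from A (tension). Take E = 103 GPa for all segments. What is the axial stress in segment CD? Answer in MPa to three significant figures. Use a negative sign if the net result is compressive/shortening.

-9.65 MPa

Internal axial forces (sectioning from the free end, tension +): N_DE = 14.7 kN, N_CD = -18.2 kN, N_BC = 2.2 kN, N_AB = 10.07 kN.
A_CD = 1886 mm².
σ_CD = N_CD/A_CD = -18200/1886 = -9.651 MPa.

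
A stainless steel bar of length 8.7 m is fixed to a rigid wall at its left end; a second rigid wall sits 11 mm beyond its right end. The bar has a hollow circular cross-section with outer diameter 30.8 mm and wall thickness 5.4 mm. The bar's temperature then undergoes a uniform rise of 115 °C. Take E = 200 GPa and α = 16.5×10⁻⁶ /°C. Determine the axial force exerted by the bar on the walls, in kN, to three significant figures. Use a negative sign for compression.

-54.6 kN

Free thermal expansion αLΔT = 16.5e-6 · 8700 · 115 = 16.51 mm.
The walls engage after the gap closes; constrained expansion = 16.51 − 11 = 5.508 mm.
The walls impose strain ε = −(5.508)/8700 = -6.3313e-04; σ = Eε = 200000 · -6.3313e-04 = -126.6 MPa.
Wall reaction R = σ·A = -126.6·430.9 = -54560 N = -54.56 kN.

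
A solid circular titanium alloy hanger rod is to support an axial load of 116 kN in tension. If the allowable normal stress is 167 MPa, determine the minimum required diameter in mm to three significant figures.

Required area A ≥ P/σ_allow = 116000/167 = 694.6 mm².
For a solid circular section, d ≥ √(4A/π) = 29.74 mm.

29.7 mm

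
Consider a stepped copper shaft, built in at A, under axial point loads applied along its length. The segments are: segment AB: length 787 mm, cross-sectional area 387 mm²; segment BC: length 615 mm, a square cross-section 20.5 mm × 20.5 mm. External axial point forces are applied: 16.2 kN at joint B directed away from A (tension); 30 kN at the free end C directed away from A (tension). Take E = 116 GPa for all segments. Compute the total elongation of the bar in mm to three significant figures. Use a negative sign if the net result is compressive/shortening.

Internal axial forces (sectioning from the free end, tension +): N_BC = 30 kN, N_AB = 46.2 kN.
A_BC = 420.2 mm².
δ_AB = 46200·787/(387·116000) = 0.8099 mm
δ_BC = 30000·615/(420.2·116000) = 0.3785 mm
δ = Σδ_i = 1.188 mm.

1.19 mm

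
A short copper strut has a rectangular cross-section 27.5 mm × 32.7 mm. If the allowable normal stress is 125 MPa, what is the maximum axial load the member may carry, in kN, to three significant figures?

112 kN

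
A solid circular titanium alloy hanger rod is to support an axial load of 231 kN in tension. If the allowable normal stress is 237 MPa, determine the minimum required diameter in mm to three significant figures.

35.2 mm

Required area A ≥ P/σ_allow = 231000/237 = 974.7 mm².
For a solid circular section, d ≥ √(4A/π) = 35.23 mm.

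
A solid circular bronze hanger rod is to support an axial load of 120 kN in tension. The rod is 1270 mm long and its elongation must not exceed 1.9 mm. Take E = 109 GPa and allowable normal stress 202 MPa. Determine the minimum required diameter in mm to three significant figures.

Required area A ≥ P/σ_allow = 120000/202 = 594.1 mm².
For a solid circular section, d ≥ √(4A/π) = 27.5 mm.
Elongation limit: A ≥ PL/(Eδ_allow) = 120000·1270/(109000·1.9) = 735.9 mm² ⇒ d ≥ 30.61 mm.
The elongation limit governs.

30.6 mm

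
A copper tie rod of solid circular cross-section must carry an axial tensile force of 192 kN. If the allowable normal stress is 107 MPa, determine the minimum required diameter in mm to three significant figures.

47.8 mm

Required area A ≥ P/σ_allow = 192000/107 = 1794 mm².
For a solid circular section, d ≥ √(4A/π) = 47.8 mm.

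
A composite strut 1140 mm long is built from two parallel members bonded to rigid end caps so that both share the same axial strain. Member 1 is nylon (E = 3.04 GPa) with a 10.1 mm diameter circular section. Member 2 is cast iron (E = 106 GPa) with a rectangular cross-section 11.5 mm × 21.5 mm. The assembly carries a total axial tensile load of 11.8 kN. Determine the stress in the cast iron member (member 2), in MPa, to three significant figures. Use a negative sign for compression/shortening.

47.3 MPa

A_1 = 80.12 mm².
A_2 = 247.2 mm².
Equal strain + equilibrium ⇒ each member carries load in proportion to AE: A₁E₁ = 243600 N, A₂E₂ = 26210000 N, ΣAE = 26450000 N.
σ₂ = P·E₂/ΣAE = 11800·106000/26450000 = 47.29 MPa.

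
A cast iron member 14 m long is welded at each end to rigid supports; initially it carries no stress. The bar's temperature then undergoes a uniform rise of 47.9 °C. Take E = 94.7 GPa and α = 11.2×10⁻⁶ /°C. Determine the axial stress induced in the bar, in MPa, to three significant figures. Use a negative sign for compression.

Free thermal expansion αLΔT = 11.2e-6 · 14000 · 47.9 = 7.511 mm.
The walls impose strain ε = −(7.511)/14000 = -5.3648e-04; σ = Eε = 94700 · -5.3648e-04 = -50.8 MPa.

-50.8 MPa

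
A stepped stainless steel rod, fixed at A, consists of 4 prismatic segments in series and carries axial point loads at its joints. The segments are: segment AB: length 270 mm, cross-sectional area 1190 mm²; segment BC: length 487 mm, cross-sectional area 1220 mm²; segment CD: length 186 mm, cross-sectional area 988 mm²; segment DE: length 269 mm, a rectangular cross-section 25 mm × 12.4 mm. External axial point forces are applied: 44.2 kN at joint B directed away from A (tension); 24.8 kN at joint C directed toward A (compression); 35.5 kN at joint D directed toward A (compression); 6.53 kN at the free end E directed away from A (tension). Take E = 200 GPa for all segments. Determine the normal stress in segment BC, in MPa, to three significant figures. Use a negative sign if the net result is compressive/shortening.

Internal axial forces (sectioning from the free end, tension +): N_DE = 6.53 kN, N_CD = -28.97 kN, N_BC = -53.77 kN, N_AB = -9.57 kN.
σ_BC = N_BC/A_BC = -53770/1220 = -44.07 MPa.

-44.1 MPa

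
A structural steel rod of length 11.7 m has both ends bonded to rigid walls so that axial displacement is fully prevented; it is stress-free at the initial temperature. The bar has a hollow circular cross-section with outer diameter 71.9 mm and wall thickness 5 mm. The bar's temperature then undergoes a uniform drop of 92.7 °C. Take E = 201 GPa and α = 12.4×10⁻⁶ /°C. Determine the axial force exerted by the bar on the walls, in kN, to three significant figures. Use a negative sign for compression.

243 kN

Free thermal expansion αLΔT = 12.4e-6 · 11700 · -92.7 = -13.45 mm.
The walls impose strain ε = −(-13.45)/11700 = 1.1495e-03; σ = Eε = 201000 · 1.1495e-03 = 231 MPa.
Wall reaction R = σ·A = 231·1051 = 242800 N = 242.8 kN.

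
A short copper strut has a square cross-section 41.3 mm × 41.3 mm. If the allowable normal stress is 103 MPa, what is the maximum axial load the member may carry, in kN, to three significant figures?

176 kN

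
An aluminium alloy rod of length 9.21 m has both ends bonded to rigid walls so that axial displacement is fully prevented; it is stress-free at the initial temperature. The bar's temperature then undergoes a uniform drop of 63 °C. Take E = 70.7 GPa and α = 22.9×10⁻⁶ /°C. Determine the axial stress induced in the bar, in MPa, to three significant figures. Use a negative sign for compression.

102 MPa

Free thermal expansion αLΔT = 22.9e-6 · 9210 · -63 = -13.29 mm.
The walls impose strain ε = −(-13.29)/9210 = 1.4427e-03; σ = Eε = 70700 · 1.4427e-03 = 102 MPa.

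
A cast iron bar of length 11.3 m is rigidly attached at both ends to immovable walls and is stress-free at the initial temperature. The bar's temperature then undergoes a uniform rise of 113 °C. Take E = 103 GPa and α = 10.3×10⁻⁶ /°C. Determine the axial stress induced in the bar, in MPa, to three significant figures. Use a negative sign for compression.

-120 MPa

Free thermal expansion αLΔT = 10.3e-6 · 11300 · 113 = 13.15 mm.
The walls impose strain ε = −(13.15)/11300 = -1.1639e-03; σ = Eε = 103000 · -1.1639e-03 = -119.9 MPa.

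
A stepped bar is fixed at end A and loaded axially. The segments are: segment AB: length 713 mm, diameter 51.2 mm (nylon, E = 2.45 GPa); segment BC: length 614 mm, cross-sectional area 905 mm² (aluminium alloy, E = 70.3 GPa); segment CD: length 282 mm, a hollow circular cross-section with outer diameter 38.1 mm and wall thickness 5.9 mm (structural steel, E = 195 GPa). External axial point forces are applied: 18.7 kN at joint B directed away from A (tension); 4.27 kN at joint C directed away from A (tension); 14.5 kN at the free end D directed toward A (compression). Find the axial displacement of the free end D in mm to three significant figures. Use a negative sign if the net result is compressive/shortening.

1.06 mm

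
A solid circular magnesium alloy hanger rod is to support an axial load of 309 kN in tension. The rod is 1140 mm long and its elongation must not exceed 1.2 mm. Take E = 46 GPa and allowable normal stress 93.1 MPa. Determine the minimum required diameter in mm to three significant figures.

Required area A ≥ P/σ_allow = 309000/93.1 = 3319 mm².
For a solid circular section, d ≥ √(4A/π) = 65.01 mm.
Elongation limit: A ≥ PL/(Eδ_allow) = 309000·1140/(46000·1.2) = 6382 mm² ⇒ d ≥ 90.14 mm.
The elongation limit governs.

90.1 mm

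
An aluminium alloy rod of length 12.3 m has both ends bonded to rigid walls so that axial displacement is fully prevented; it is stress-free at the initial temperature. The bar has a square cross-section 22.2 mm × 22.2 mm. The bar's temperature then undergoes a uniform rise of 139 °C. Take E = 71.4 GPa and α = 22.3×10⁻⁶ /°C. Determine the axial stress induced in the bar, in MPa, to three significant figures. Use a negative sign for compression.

Free thermal expansion αLΔT = 22.3e-6 · 12300 · 139 = 38.13 mm.
The walls impose strain ε = −(38.13)/12300 = -3.0997e-03; σ = Eε = 71400 · -3.0997e-03 = -221.3 MPa.

-221 MPa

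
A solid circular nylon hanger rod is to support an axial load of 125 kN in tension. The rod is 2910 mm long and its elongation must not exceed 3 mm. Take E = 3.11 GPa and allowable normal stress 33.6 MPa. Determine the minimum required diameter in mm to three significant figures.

223 mm

Required area A ≥ P/σ_allow = 125000/33.6 = 3720 mm².
For a solid circular section, d ≥ √(4A/π) = 68.82 mm.
Elongation limit: A ≥ PL/(Eδ_allow) = 125000·2910/(3110·3) = 38990 mm² ⇒ d ≥ 222.8 mm.
The elongation limit governs.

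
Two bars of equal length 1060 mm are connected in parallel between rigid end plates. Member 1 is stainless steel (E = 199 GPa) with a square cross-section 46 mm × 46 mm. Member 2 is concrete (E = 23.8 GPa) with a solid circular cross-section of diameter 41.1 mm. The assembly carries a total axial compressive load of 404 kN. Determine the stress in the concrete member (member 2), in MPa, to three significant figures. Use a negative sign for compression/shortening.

A_1 = 2116 mm².
A_2 = 1327 mm².
Equal strain + equilibrium ⇒ each member carries load in proportion to AE: A₁E₁ = 421100000 N, A₂E₂ = 31580000 N, ΣAE = 452700000 N.
σ₂ = P·E₂/ΣAE = -404000·23800/452700000 = -21.24 MPa.

-21.2 MPa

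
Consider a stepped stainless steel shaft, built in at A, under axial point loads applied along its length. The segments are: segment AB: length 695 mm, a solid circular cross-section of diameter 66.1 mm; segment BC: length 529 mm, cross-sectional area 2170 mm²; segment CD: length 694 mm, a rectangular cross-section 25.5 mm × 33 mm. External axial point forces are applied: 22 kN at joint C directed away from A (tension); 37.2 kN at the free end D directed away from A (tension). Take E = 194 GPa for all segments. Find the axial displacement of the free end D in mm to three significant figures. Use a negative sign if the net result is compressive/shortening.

0.294 mm

Internal axial forces (sectioning from the free end, tension +): N_CD = 37.2 kN, N_BC = 59.2 kN, N_AB = 59.2 kN.
A_AB = 3432 mm².
A_CD = 841.5 mm².
δ_AB = 59200·695/(3432·194000) = 0.0618 mm
δ_BC = 59200·529/(2170·194000) = 0.07439 mm
δ_CD = 37200·694/(841.5·194000) = 0.1581 mm
δ = Σδ_i = 0.2943 mm.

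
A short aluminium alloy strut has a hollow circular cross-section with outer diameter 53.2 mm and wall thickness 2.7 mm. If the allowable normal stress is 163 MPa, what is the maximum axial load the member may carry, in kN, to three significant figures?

A = 428.4 mm².
P_max = σ_allow · A = 163 · 428.4 = 69820 N = 69.82 kN.

69.8 kN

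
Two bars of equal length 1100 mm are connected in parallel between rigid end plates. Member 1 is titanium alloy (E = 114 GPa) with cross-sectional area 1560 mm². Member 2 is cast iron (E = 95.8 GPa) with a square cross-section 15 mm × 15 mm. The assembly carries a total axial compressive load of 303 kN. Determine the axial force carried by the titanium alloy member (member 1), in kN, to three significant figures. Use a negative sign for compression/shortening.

A_2 = 225 mm².
Equal strain + equilibrium ⇒ each member carries load in proportion to AE: A₁E₁ = 177800000 N, A₂E₂ = 21560000 N, ΣAE = 199400000 N.
F₁ = P·A₁E₁/ΣAE = -303000·177800000/199400000 = -270200 N.

-270 kN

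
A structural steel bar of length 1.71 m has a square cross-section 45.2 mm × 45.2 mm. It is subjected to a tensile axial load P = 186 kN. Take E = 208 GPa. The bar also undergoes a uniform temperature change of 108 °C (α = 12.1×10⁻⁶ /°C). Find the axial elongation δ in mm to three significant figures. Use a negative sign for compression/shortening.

2.98 mm

A = 2043 mm².
δ_mech = NL/(AE) = 186000·1710/(2043·208000) = 0.7485 mm.
δ_thermal = αLΔT = 12.1e-6·1710·108 = 2.235 mm.
δ = δ_mech + δ_thermal = 2.983 mm.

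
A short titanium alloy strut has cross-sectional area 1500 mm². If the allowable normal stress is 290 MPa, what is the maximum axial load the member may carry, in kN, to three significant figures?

P_max = σ_allow · A = 290 · 1500 = 435000 N = 435 kN.

435 kN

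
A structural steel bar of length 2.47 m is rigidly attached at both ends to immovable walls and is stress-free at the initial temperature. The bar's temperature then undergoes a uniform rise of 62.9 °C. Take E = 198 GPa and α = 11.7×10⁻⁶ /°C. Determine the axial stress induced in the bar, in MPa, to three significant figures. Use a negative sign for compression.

-146 MPa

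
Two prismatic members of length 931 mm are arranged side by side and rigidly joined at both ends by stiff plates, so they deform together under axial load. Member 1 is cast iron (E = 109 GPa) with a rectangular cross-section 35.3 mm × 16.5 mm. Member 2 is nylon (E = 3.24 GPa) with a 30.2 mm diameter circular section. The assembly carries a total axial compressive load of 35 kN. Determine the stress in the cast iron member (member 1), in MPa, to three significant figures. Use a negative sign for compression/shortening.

A_1 = 582.4 mm².
A_2 = 716.3 mm².
Equal strain + equilibrium ⇒ each member carries load in proportion to AE: A₁E₁ = 63490000 N, A₂E₂ = 2321000 N, ΣAE = 65810000 N.
σ₁ = P·E₁/ΣAE = -35000·109000/65810000 = -57.97 MPa.

-58.0 MPa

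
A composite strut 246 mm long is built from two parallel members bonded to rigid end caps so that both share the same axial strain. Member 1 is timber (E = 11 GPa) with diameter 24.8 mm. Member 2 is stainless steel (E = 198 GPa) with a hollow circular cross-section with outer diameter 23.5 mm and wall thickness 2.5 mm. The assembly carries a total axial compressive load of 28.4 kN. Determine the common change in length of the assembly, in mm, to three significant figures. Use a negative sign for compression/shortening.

-0.184 mm

A_1 = 483.1 mm².
A_2 = 164.9 mm².
Equal strain + equilibrium ⇒ each member carries load in proportion to AE: A₁E₁ = 5314000 N, A₂E₂ = 32660000 N, ΣAE = 37970000 N.
δ = PL/ΣAE = -28400·246/37970000 = -0.184 mm.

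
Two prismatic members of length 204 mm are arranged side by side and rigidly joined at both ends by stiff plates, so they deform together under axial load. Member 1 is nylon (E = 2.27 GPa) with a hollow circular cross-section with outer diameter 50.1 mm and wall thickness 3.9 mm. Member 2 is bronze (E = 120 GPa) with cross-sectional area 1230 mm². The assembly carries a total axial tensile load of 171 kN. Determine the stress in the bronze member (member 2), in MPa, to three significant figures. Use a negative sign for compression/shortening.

A_1 = 566.1 mm².
Equal strain + equilibrium ⇒ each member carries load in proportion to AE: A₁E₁ = 1285000 N, A₂E₂ = 147600000 N, ΣAE = 148900000 N.
σ₂ = P·E₂/ΣAE = 171000·120000/148900000 = 137.8 MPa.

138 MPa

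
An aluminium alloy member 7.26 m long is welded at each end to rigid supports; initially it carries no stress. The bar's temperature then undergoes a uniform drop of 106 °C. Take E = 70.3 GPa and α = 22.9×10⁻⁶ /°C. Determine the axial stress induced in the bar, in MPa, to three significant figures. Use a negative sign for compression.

Free thermal expansion αLΔT = 22.9e-6 · 7260 · -106 = -17.62 mm.
The walls impose strain ε = −(-17.62)/7260 = 2.4274e-03; σ = Eε = 70300 · 2.4274e-03 = 170.6 MPa.

171 MPa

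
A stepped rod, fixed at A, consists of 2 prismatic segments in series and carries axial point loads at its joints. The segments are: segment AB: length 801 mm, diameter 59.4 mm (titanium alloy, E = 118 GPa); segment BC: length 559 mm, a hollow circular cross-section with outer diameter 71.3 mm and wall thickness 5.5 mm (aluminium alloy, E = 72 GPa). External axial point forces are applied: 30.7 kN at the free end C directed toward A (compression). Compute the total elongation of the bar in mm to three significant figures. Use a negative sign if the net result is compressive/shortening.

-0.285 mm

Internal axial forces (sectioning from the free end, tension +): N_BC = -30.7 kN, N_AB = -30.7 kN.
A_AB = 2771 mm².
A_BC = 1137 mm².
δ_AB = -30700·801/(2771·118000) = -0.0752 mm
δ_BC = -30700·559/(1137·72000) = -0.2096 mm
δ = Σδ_i = -0.2848 mm.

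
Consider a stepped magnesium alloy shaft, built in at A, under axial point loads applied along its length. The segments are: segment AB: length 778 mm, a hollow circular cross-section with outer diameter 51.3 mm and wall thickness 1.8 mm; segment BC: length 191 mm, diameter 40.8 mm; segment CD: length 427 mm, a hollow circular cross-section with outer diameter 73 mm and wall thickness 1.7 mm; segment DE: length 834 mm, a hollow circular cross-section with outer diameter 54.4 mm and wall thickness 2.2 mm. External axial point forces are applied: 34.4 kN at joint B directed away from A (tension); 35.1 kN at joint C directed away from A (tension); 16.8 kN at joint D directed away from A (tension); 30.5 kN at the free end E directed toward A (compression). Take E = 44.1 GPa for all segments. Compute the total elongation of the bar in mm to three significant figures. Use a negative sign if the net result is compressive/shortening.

1.64 mm

Internal axial forces (sectioning from the free end, tension +): N_DE = -30.5 kN, N_CD = -13.7 kN, N_BC = 21.4 kN, N_AB = 55.8 kN.
A_AB = 279.9 mm².
A_BC = 1307 mm².
A_CD = 380.8 mm².
A_DE = 360.8 mm².
δ_AB = 55800·778/(279.9·44100) = 3.517 mm
δ_BC = 21400·191/(1307·44100) = 0.07089 mm
δ_CD = -13700·427/(380.8·44100) = -0.3484 mm
δ_DE = -30500·834/(360.8·44100) = -1.599 mm
δ = Σδ_i = 1.641 mm.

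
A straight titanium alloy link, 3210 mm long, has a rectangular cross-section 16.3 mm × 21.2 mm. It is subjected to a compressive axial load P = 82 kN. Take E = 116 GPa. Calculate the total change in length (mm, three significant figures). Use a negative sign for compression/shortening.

A = 345.6 mm².
δ_mech = NL/(AE) = -82000·3210/(345.6·116000) = -6.567 mm.

-6.57 mm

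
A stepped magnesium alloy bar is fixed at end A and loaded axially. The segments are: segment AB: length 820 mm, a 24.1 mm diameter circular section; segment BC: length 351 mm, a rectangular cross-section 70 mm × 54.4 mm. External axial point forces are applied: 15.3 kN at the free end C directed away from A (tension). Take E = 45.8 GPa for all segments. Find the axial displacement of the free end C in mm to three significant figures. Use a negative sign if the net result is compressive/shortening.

Internal axial forces (sectioning from the free end, tension +): N_BC = 15.3 kN, N_AB = 15.3 kN.
A_AB = 456.2 mm².
A_BC = 3808 mm².
δ_AB = 15300·820/(456.2·45800) = 0.6005 mm
δ_BC = 15300·351/(3808·45800) = 0.03079 mm
δ = Σδ_i = 0.6313 mm.

0.631 mm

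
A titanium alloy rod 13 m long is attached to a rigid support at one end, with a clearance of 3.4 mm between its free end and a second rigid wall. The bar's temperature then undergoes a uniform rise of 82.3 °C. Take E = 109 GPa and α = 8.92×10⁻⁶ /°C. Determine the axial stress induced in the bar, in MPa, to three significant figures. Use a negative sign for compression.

-51.5 MPa

Free thermal expansion αLΔT = 8.92e-6 · 13000 · 82.3 = 9.544 mm.
The walls engage after the gap closes; constrained expansion = 9.544 − 3.4 = 6.144 mm.
The walls impose strain ε = −(6.144)/13000 = -4.7258e-04; σ = Eε = 109000 · -4.7258e-04 = -51.51 MPa.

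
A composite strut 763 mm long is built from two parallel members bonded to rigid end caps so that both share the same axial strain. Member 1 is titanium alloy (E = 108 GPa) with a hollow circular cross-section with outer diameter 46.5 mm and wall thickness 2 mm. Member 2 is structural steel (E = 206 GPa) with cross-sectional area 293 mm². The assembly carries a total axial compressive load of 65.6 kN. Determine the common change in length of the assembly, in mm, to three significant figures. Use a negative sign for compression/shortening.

-0.553 mm

A_1 = 279.6 mm².
Equal strain + equilibrium ⇒ each member carries load in proportion to AE: A₁E₁ = 30200000 N, A₂E₂ = 60360000 N, ΣAE = 90550000 N.
δ = PL/ΣAE = -65600·763/90550000 = -0.5527 mm.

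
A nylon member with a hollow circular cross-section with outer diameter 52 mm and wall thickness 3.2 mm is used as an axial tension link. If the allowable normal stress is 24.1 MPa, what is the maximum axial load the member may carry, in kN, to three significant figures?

11.8 kN

A = 490.6 mm².
P_max = σ_allow · A = 24.1 · 490.6 = 11820 N = 11.82 kN.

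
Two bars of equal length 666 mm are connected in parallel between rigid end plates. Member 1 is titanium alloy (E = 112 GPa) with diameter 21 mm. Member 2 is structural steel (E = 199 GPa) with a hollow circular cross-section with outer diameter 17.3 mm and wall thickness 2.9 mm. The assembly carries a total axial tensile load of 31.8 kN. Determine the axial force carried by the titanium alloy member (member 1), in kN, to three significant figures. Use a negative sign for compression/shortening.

19.0 kN

A_1 = 346.4 mm².
A_2 = 131.2 mm².
Equal strain + equilibrium ⇒ each member carries load in proportion to AE: A₁E₁ = 38790000 N, A₂E₂ = 26110000 N, ΣAE = 64900000 N.
F₁ = P·A₁E₁/ΣAE = 31800·38790000/64900000 = 19010 N.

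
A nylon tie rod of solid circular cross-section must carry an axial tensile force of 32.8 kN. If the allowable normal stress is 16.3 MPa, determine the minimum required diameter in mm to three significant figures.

50.6 mm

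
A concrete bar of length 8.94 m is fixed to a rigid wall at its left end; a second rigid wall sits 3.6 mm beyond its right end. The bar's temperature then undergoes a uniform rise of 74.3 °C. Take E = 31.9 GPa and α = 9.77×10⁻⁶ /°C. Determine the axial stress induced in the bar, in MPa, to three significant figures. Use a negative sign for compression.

Free thermal expansion αLΔT = 9.77e-6 · 8940 · 74.3 = 6.49 mm.
The walls engage after the gap closes; constrained expansion = 6.49 − 3.6 = 2.89 mm.
The walls impose strain ε = −(2.89)/8940 = -3.2323e-04; σ = Eε = 31900 · -3.2323e-04 = -10.31 MPa.

-10.3 MPa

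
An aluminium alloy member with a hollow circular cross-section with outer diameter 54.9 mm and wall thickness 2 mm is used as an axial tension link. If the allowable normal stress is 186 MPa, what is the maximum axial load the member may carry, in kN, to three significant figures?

61.8 kN

A = 332.4 mm².
P_max = σ_allow · A = 186 · 332.4 = 61820 N = 61.82 kN.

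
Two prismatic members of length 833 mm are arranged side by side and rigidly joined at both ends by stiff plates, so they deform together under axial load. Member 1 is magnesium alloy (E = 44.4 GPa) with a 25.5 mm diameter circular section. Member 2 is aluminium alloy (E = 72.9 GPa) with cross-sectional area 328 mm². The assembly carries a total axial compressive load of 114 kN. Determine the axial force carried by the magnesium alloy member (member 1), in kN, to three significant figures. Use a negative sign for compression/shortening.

A_1 = 510.7 mm².
Equal strain + equilibrium ⇒ each member carries load in proportion to AE: A₁E₁ = 22680000 N, A₂E₂ = 23910000 N, ΣAE = 46590000 N.
F₁ = P·A₁E₁/ΣAE = -114000·22680000/46590000 = -55490 N.

-55.5 kN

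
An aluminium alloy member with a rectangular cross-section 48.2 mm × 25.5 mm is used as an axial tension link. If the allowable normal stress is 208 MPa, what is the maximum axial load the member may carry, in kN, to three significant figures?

A = 1229 mm².
P_max = σ_allow · A = 208 · 1229 = 255700 N = 255.7 kN.

256 kN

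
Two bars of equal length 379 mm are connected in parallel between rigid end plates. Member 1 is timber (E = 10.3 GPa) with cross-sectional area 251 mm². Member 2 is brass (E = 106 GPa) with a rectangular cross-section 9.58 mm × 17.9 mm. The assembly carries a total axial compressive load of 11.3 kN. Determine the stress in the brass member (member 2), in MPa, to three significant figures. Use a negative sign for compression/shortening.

-57.7 MPa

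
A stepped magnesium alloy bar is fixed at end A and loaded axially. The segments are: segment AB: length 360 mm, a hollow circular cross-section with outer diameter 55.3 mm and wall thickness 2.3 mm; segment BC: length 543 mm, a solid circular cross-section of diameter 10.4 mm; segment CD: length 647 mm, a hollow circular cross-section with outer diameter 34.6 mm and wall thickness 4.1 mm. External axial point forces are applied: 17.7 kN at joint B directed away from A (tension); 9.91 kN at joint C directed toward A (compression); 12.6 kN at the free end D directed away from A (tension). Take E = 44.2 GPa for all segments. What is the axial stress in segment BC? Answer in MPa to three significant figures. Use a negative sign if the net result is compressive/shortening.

31.7 MPa

Internal axial forces (sectioning from the free end, tension +): N_CD = 12.6 kN, N_BC = 2.69 kN, N_AB = 20.39 kN.
A_BC = 84.95 mm².
σ_BC = N_BC/A_BC = 2690/84.95 = 31.67 MPa.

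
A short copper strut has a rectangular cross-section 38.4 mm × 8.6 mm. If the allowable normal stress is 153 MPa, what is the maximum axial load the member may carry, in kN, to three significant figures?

A = 330.2 mm².
P_max = σ_allow · A = 153 · 330.2 = 50530 N = 50.53 kN.

50.5 kN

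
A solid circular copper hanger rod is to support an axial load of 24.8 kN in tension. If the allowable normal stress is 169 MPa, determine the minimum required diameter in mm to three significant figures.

Required area A ≥ P/σ_allow = 24800/169 = 146.7 mm².
For a solid circular section, d ≥ √(4A/π) = 13.67 mm.

13.7 mm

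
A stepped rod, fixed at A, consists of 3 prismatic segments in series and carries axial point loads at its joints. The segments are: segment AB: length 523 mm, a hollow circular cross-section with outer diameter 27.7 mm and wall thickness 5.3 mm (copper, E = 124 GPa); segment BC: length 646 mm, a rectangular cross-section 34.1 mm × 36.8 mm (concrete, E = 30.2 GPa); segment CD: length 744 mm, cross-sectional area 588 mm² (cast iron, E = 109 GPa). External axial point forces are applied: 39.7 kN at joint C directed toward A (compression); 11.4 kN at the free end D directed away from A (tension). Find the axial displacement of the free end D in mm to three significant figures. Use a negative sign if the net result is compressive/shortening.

-0.670 mm

Internal axial forces (sectioning from the free end, tension +): N_CD = 11.4 kN, N_BC = -28.3 kN, N_AB = -28.3 kN.
A_AB = 373 mm².
A_BC = 1255 mm².
δ_AB = -28300·523/(373·124000) = -0.32 mm
δ_BC = -28300·646/(1255·30200) = -0.4824 mm
δ_CD = 11400·744/(588·109000) = 0.1323 mm
δ = Σδ_i = -0.6701 mm.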